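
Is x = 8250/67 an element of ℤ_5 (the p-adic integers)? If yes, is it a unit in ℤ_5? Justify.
x ∈ ℤ_5 but not a unit; v_5(x) = 3 > 0

ℤ_5 = {x ∈ ℚ_5 : v_5(x) ≥ 0} and ℤ_5^× = {x ∈ ℤ_5 : v_5(x) = 0}. Here v_5(8250/67) = v_5(num) − v_5(den) = 3; compare against these criteria.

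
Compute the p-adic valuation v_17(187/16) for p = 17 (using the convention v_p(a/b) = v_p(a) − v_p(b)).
v_17(187/16) = 1

Factor powers of 17 from the numerator and denominator of the reduced fraction: 187 = 17^1 · 11 and 16 = 17^0 · 16. Apply v_p(a/b) = v_p(a) − v_p(b): v_17(187/16) = 1 − 0 = 1.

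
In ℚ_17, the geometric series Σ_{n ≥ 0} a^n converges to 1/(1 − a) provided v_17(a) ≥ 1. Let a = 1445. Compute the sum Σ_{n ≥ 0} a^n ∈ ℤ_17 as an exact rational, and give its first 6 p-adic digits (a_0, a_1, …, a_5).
Σ a^n = 1/(1 − a) = -1/1444;  first 6 digits = (1, 0, 5, 0, 8, 1)

v_17(a) = 2 ≥ 1, so the series converges in ℤ_17 to 1/(1 − a) = 1/(1 − 1445) = -1/1444. Expand this rational in ℤ_17: compute digits iteratively via d_i = x_i mod 17, x_{i+1} = (x_i − d_i)/17. The first 6 digits are (1, 0, 5, 0, 8, 1).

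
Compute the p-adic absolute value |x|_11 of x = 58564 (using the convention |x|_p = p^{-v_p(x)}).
|58564|_11 = 1/14641

Step 1 — compute v_11(x) by factoring powers of 11 out of the numerator and denominator: v_11(58564) = 4. Step 2 — apply |x|_p = p^{-v_p(x)} = 11^{-4} = 1/14641.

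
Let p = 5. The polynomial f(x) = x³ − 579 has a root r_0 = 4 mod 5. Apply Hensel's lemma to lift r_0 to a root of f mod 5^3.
r_2 = 84 (mod 125)

Hensel: r_{i+1} = r_i − f(r_i)/f′(r_i) mod 5^{i+2}, where f′(x) = 3x². Iterate:
  r_0 = 4 (mod 5)
  r_1 = 9 (mod 25)
  r_2 = 84 (mod 125)
Final: r = 84 with f(r) ≡ 0 mod 5^3.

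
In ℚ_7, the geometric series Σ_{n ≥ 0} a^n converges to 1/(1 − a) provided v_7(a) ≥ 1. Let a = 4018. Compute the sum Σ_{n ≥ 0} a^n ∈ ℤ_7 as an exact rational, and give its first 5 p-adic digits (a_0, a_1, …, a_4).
Σ a^n = 1/(1 − a) = -1/4017;  first 5 digits = (1, 0, 5, 4, 5)

v_7(a) = 2 ≥ 1, so the series converges in ℤ_7 to 1/(1 − a) = 1/(1 − 4018) = -1/4017. Expand this rational in ℤ_7: compute digits iteratively via d_i = x_i mod 7, x_{i+1} = (x_i − d_i)/7. The first 5 digits are (1, 0, 5, 4, 5).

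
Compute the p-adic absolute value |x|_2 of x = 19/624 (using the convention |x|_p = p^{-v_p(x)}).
|19/624|_2 = 16

Step 1 — compute v_2(x) by factoring powers of 2 out of the numerator and denominator: v_2(19/624) = -4. Step 2 — apply |x|_p = p^{-v_p(x)} = 2^{4} = 16.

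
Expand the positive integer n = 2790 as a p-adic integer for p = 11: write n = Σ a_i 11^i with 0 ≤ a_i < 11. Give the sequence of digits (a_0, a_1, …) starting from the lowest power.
(a_0, a_1, …) = (7, 0, 1, 2)

Repeated division by 11 gives the digits low-to-high: 2790 = 7 + 1·11^2 + 2·11^3. Digit sequence: (7, 0, 1, 2).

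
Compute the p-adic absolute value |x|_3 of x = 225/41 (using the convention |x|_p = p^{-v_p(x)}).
|225/41|_3 = 1/9

Step 1 — compute v_3(x) by factoring powers of 3 out of the numerator and denominator: v_3(225/41) = 2. Step 2 — apply |x|_p = p^{-v_p(x)} = 3^{-2} = 1/9.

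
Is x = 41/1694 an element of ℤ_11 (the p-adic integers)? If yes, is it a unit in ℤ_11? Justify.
x ∉ ℤ_11 (v_11(x) = -2 < 0)

ℤ_11 = {x ∈ ℚ_11 : v_11(x) ≥ 0} and ℤ_11^× = {x ∈ ℤ_11 : v_11(x) = 0}. Here v_11(41/1694) = v_11(num) − v_11(den) = -2; compare against these criteria.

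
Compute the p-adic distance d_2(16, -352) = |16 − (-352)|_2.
d_2(16, -352) = 1/16

Step 1 — x − y = 16 − (-352) = 368. Step 2 — v_2(368) = 4 (factor: 368 = (2^4 · 23); the sign does not affect v_p). Step 3 — |x − y|_2 = 2^{-4} = 1/16.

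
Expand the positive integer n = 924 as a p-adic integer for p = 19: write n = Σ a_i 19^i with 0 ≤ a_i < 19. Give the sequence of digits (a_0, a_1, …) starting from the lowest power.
(a_0, a_1, …) = (12, 10, 2)

Repeated division by 19 gives the digits low-to-high: 924 = 12 + 10·19^1 + 2·19^2. Digit sequence: (12, 10, 2).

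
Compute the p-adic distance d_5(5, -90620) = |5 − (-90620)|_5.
d_5(5, -90620) = 1/3125

Step 1 — x − y = 5 − (-90620) = 90625. Step 2 — v_5(90625) = 5 (factor: 90625 = (5^5 · 29); the sign does not affect v_p). Step 3 — |x − y|_5 = 5^{-5} = 1/3125.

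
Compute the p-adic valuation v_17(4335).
v_17(4335) = 2

v_17(n) is the largest exponent k such that 17^k divides n. Factor out: 4335 = 17^2 · 15. (Sign doesn't affect v_p.) So v_17(4335) = 2.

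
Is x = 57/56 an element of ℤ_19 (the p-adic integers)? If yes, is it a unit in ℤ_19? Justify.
x ∈ ℤ_19 but not a unit; v_19(x) = 1 > 0

ℤ_19 = {x ∈ ℚ_19 : v_19(x) ≥ 0} and ℤ_19^× = {x ∈ ℤ_19 : v_19(x) = 0}. Here v_19(57/56) = v_19(num) − v_19(den) = 1; compare against these criteria.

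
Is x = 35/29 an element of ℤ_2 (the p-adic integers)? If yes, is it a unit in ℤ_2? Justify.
x ∈ ℤ_2^× (unit); v_2(x) = 0

ℤ_2 = {x ∈ ℚ_2 : v_2(x) ≥ 0} and ℤ_2^× = {x ∈ ℤ_2 : v_2(x) = 0}. Here v_2(35/29) = v_2(num) − v_2(den) = 0; compare against these criteria.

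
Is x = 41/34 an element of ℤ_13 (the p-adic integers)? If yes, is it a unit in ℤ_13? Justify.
x ∈ ℤ_13^× (unit); v_13(x) = 0

ℤ_13 = {x ∈ ℚ_13 : v_13(x) ≥ 0} and ℤ_13^× = {x ∈ ℤ_13 : v_13(x) = 0}. Here v_13(41/34) = v_13(num) − v_13(den) = 0; compare against these criteria.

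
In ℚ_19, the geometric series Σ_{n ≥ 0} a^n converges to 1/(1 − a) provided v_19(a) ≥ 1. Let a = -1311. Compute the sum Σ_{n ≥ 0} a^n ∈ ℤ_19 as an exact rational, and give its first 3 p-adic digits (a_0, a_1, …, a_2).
Σ a^n = 1/(1 − a) = 1/1312;  first 3 digits = (1, 7, 7)

v_19(a) = 1 ≥ 1, so the series converges in ℤ_19 to 1/(1 − a) = 1/(1 − (-1311)) = 1/1312. Expand this rational in ℤ_19: compute digits iteratively via d_i = x_i mod 19, x_{i+1} = (x_i − d_i)/19. The first 3 digits are (1, 7, 7).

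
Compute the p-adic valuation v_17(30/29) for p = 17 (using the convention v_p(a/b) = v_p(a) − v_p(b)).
v_17(30/29) = 0

Factor powers of 17 from the numerator and denominator of the reduced fraction: 30 = 17^0 · 30 and 29 = 17^0 · 29. Apply v_p(a/b) = v_p(a) − v_p(b): v_17(30/29) = 0 − 0 = 0.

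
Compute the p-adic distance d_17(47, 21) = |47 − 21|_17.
d_17(47, 21) = 1

Step 1 — x − y = 47 − 21 = 26. Step 2 — v_17(26) = 0 (factor: 26 = (17^0 · 26); the sign does not affect v_p). Step 3 — |x − y|_17 = 17^{0} = 1.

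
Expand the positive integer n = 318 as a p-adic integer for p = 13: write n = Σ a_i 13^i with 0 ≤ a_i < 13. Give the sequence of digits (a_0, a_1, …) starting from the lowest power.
(a_0, a_1, …) = (6, 11, 1)

Repeated division by 13 gives the digits low-to-high: 318 = 6 + 11·13^1 + 1·13^2. Digit sequence: (6, 11, 1).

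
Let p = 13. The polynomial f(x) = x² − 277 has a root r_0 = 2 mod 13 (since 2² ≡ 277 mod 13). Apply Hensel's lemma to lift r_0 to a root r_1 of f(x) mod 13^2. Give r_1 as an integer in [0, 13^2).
r_1 = 28 (mod 169)

Hensel's recurrence: r_{i+1} = r_i − f(r_i)·(f′(r_i))^{-1} mod 13^{i+2}, with f′(x) = 2x. Iterate:
  r_0 = 2 (mod 13)
  r_1 = 28 (mod 169)
Final: r_1 = 28, and one checks f(r_1) ≡ 0 mod 13^2.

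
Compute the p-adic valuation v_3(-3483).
v_3(-3483) = 4

v_3(n) is the largest exponent k such that 3^k divides n. Factor out: -3483 = -3^4 · 43. (Sign doesn't affect v_p.) So v_3(-3483) = 4.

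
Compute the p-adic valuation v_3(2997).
v_3(2997) = 4

v_3(n) is the largest exponent k such that 3^k divides n. Factor out: 2997 = 3^4 · 37. (Sign doesn't affect v_p.) So v_3(2997) = 4.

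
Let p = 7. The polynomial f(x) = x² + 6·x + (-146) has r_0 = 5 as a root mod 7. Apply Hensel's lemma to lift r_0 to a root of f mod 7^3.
r_2 = 26 (mod 343)

Hensel: r_{i+1} = r_i − f(r_i)·(f′(r_i))^{-1} mod 7^{i+2}, f′(x) = 2x + 6. Iterate:
  r_0 = 5 (mod 7)
  r_1 = 26 (mod 49)
  r_2 = 26 (mod 343)
Final: r = 26 satisfies f(r) ≡ 0 mod 7^3.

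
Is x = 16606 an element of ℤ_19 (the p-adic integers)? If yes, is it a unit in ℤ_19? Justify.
x ∈ ℤ_19 but not a unit; v_19(x) = 2 > 0

ℤ_19 = {x ∈ ℚ_19 : v_19(x) ≥ 0} and ℤ_19^× = {x ∈ ℤ_19 : v_19(x) = 0}. Here v_19(16606) = v_19(num) − v_19(den) = 2; compare against these criteria.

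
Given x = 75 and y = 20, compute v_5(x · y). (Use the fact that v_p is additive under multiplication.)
v_5(1500) = 3

v_p(x) = 2 (factor: 75 = 5^2 · 3); v_p(y) = 1 (factor: 20 = 5^1 · 4). Additivity: v_p(xy) = v_p(x) + v_p(y) = 2 + 1 = 3. (Direct check: xy = 1500 = 5^3 · (12).)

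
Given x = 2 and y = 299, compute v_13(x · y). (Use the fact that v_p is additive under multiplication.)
v_13(598) = 1

v_p(x) = 0 (factor: 2 = 13^0 · 2); v_p(y) = 1 (factor: 299 = 13^1 · 23). Additivity: v_p(xy) = v_p(x) + v_p(y) = 0 + 1 = 1. (Direct check: xy = 598 = 13^1 · (46).)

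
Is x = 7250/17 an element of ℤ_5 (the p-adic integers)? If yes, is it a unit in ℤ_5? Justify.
x ∈ ℤ_5 but not a unit; v_5(x) = 3 > 0

ℤ_5 = {x ∈ ℚ_5 : v_5(x) ≥ 0} and ℤ_5^× = {x ∈ ℤ_5 : v_5(x) = 0}. Here v_5(7250/17) = v_5(num) − v_5(den) = 3; compare against these criteria.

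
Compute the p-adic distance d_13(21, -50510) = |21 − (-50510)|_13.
d_13(21, -50510) = 1/2197

Step 1 — x − y = 21 − (-50510) = 50531. Step 2 — v_13(50531) = 3 (factor: 50531 = (13^3 · 23); the sign does not affect v_p). Step 3 — |x − y|_13 = 13^{-3} = 1/2197.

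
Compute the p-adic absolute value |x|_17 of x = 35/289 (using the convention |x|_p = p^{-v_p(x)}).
|35/289|_17 = 289

Step 1 — compute v_17(x) by factoring powers of 17 out of the numerator and denominator: v_17(35/289) = -2. Step 2 — apply |x|_p = p^{-v_p(x)} = 17^{2} = 289.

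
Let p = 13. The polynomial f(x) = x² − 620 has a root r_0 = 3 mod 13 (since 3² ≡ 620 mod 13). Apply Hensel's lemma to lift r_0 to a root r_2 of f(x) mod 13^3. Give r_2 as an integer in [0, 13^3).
r_2 = 1316 (mod 2197)

Hensel's recurrence: r_{i+1} = r_i − f(r_i)·(f′(r_i))^{-1} mod 13^{i+2}, with f′(x) = 2x. Iterate:
  r_0 = 3 (mod 13)
  r_1 = 133 (mod 169)
  r_2 = 1316 (mod 2197)
Final: r_2 = 1316, and one checks f(r_2) ≡ 0 mod 13^3.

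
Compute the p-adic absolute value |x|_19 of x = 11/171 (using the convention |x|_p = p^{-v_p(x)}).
|11/171|_19 = 19

Step 1 — compute v_19(x) by factoring powers of 19 out of the numerator and denominator: v_19(11/171) = -1. Step 2 — apply |x|_p = p^{-v_p(x)} = 19^{1} = 19.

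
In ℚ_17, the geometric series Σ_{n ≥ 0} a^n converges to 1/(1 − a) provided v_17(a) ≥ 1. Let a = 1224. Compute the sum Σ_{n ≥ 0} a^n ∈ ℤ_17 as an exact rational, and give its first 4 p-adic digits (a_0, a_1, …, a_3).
Σ a^n = 1/(1 − a) = -1/1223;  first 4 digits = (1, 4, 3, 12)

v_17(a) = 1 ≥ 1, so the series converges in ℤ_17 to 1/(1 − a) = 1/(1 − 1224) = -1/1223. Expand this rational in ℤ_17: compute digits iteratively via d_i = x_i mod 17, x_{i+1} = (x_i − d_i)/17. The first 4 digits are (1, 4, 3, 12).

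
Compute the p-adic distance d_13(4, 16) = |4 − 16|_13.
d_13(4, 16) = 1

Step 1 — x − y = 4 − 16 = -12. Step 2 — v_13(-12) = 0 (factor: -12 = −(13^0 · 12); the sign does not affect v_p). Step 3 — |x − y|_13 = 13^{0} = 1.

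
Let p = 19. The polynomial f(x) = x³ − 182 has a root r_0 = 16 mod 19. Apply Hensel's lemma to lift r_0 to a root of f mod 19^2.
r_1 = 339 (mod 361)

Hensel: r_{i+1} = r_i − f(r_i)/f′(r_i) mod 19^{i+2}, where f′(x) = 3x². Iterate:
  r_0 = 16 (mod 19)
  r_1 = 339 (mod 361)
Final: r = 339 with f(r) ≡ 0 mod 19^2.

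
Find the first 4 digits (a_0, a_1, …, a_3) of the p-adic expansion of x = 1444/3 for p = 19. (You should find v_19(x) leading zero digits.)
(a_0, …, a_3) = (0, 0, 14, 12)

v_19(1444/3) = 2, so a_0 = ... = a_1 = 0. Factor out: x = 19^2 · u with u = 4/3 a unit in ℤ_19. Expand u iteratively via a_{v+i} = u_i mod 19, u_{i+1} = (u_i − a_{v+i})/19:
  u_0 = 4/3;  a_2 = 14;  u_1 = (u_0 − 14)/19 = -2/3
  u_1 = -2/3;  a_3 = 12;  u_2 = (u_1 − 12)/19 = -2/3
Digits: (0, 0, 14, 12).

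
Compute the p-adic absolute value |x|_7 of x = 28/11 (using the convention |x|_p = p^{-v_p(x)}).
|28/11|_7 = 1/7

Step 1 — compute v_7(x) by factoring powers of 7 out of the numerator and denominator: v_7(28/11) = 1. Step 2 — apply |x|_p = p^{-v_p(x)} = 7^{-1} = 1/7.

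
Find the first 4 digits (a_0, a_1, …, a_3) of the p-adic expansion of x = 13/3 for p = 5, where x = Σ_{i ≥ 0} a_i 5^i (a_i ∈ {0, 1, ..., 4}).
(a_0, …, a_3) = (1, 4, 1, 3)

v_5(13/3) = 0 (numerator and denominator both coprime to 5), so x ∈ ℤ_5^×. Compute digits iteratively via a_i = x_i mod 5, x_{i+1} = (x_i − a_i)/5, with x_0 = x:
  x_0 = 13/3;  a_0 = 1;  x_1 = (x_0 − 1)/5 = 2/3
  x_1 = 2/3;  a_1 = 4;  x_2 = (x_1 − 4)/5 = -2/3
  x_2 = -2/3;  a_2 = 1;  x_3 = (x_2 − 1)/5 = -1/3
  x_3 = -1/3;  a_3 = 3;  x_4 = (x_3 − 3)/5 = -2/3
Digits: (1, 4, 1, 3).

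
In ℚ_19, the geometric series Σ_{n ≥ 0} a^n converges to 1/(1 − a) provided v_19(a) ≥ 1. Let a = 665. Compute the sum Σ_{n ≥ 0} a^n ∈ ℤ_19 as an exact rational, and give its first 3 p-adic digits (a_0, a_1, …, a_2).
Σ a^n = 1/(1 − a) = -1/664;  first 3 digits = (1, 16, 10)

v_19(a) = 1 ≥ 1, so the series converges in ℤ_19 to 1/(1 − a) = 1/(1 − 665) = -1/664. Expand this rational in ℤ_19: compute digits iteratively via d_i = x_i mod 19, x_{i+1} = (x_i − d_i)/19. The first 3 digits are (1, 16, 10).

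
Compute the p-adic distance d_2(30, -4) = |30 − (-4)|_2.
d_2(30, -4) = 1/2

Step 1 — x − y = 30 − (-4) = 34. Step 2 — v_2(34) = 1 (factor: 34 = (2^1 · 17); the sign does not affect v_p). Step 3 — |x − y|_2 = 2^{-1} = 1/2.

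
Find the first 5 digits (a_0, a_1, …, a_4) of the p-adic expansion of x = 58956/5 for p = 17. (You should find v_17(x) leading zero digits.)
(a_0, …, a_4) = (0, 0, 0, 16, 6)

v_17(58956/5) = 3, so a_0 = ... = a_2 = 0. Factor out: x = 17^3 · u with u = 12/5 a unit in ℤ_17. Expand u iteratively via a_{v+i} = u_i mod 17, u_{i+1} = (u_i − a_{v+i})/17:
  u_0 = 12/5;  a_3 = 16;  u_1 = (u_0 − 16)/17 = -4/5
  u_1 = -4/5;  a_4 = 6;  u_2 = (u_1 − 6)/17 = -2/5
Digits: (0, 0, 0, 16, 6).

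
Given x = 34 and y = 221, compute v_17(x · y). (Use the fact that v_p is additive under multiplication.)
v_17(7514) = 2

v_p(x) = 1 (factor: 34 = 17^1 · 2); v_p(y) = 1 (factor: 221 = 17^1 · 13). Additivity: v_p(xy) = v_p(x) + v_p(y) = 1 + 1 = 2. (Direct check: xy = 7514 = 17^2 · (26).)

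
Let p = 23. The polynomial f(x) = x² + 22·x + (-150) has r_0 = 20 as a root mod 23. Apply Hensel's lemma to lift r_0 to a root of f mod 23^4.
r_3 = 75161 (mod 279841)

Hensel: r_{i+1} = r_i − f(r_i)·(f′(r_i))^{-1} mod 23^{i+2}, f′(x) = 2x + 22. Iterate:
  r_0 = 20 (mod 23)
  r_1 = 43 (mod 529)
  r_2 = 2159 (mod 12167)
  r_3 = 75161 (mod 279841)
Final: r = 75161 satisfies f(r) ≡ 0 mod 23^4.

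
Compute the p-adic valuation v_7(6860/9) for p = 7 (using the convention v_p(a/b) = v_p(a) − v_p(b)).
v_7(6860/9) = 3

Factor powers of 7 from the numerator and denominator of the reduced fraction: 6860 = 7^3 · 20 and 9 = 7^0 · 9. Apply v_p(a/b) = v_p(a) − v_p(b): v_7(6860/9) = 3 − 0 = 3.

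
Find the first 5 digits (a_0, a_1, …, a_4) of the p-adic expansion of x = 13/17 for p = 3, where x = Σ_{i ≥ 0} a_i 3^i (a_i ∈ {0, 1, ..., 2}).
(a_0, …, a_4) = (2, 1, 2, 2, 1)

v_3(13/17) = 0 (numerator and denominator both coprime to 3), so x ∈ ℤ_3^×. Compute digits iteratively via a_i = x_i mod 3, x_{i+1} = (x_i − a_i)/3, with x_0 = x:
  x_0 = 13/17;  a_0 = 2;  x_1 = (x_0 − 2)/3 = -7/17
  x_1 = -7/17;  a_1 = 1;  x_2 = (x_1 − 1)/3 = -8/17
  x_2 = -8/17;  a_2 = 2;  x_3 = (x_2 − 2)/3 = -14/17
  x_3 = -14/17;  a_3 = 2;  x_4 = (x_3 − 2)/3 = -16/17
  x_4 = -16/17;  a_4 = 1;  x_5 = (x_4 − 1)/3 = -11/17
Digits: (2, 1, 2, 2, 1).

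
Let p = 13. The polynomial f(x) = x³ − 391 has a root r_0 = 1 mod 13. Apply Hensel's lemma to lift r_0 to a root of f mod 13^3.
r_2 = 807 (mod 2197)

Hensel: r_{i+1} = r_i − f(r_i)/f′(r_i) mod 13^{i+2}, where f′(x) = 3x². Iterate:
  r_0 = 1 (mod 13)
  r_1 = 131 (mod 169)
  r_2 = 807 (mod 2197)
Final: r = 807 with f(r) ≡ 0 mod 13^3.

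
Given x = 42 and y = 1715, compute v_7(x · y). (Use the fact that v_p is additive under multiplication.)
v_7(72030) = 4

v_p(x) = 1 (factor: 42 = 7^1 · 6); v_p(y) = 3 (factor: 1715 = 7^3 · 5). Additivity: v_p(xy) = v_p(x) + v_p(y) = 1 + 3 = 4. (Direct check: xy = 72030 = 7^4 · (30).)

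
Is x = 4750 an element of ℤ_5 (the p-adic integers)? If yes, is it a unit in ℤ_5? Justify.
x ∈ ℤ_5 but not a unit; v_5(x) = 3 > 0

ℤ_5 = {x ∈ ℚ_5 : v_5(x) ≥ 0} and ℤ_5^× = {x ∈ ℤ_5 : v_5(x) = 0}. Here v_5(4750) = v_5(num) − v_5(den) = 3; compare against these criteria.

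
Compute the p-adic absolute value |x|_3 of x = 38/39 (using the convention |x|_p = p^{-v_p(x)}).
|38/39|_3 = 3

Step 1 — compute v_3(x) by factoring powers of 3 out of the numerator and denominator: v_3(38/39) = -1. Step 2 — apply |x|_p = p^{-v_p(x)} = 3^{1} = 3.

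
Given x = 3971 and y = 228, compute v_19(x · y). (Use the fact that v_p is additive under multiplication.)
v_19(905388) = 3

v_p(x) = 2 (factor: 3971 = 19^2 · 11); v_p(y) = 1 (factor: 228 = 19^1 · 12). Additivity: v_p(xy) = v_p(x) + v_p(y) = 2 + 1 = 3. (Direct check: xy = 905388 = 19^3 · (132).)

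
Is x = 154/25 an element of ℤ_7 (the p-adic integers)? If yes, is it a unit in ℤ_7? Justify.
x ∈ ℤ_7 but not a unit; v_7(x) = 1 > 0

ℤ_7 = {x ∈ ℚ_7 : v_7(x) ≥ 0} and ℤ_7^× = {x ∈ ℤ_7 : v_7(x) = 0}. Here v_7(154/25) = v_7(num) − v_7(den) = 1; compare against these criteria.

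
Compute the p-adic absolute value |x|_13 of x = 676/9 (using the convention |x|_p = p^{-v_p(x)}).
|676/9|_13 = 1/169

Step 1 — compute v_13(x) by factoring powers of 13 out of the numerator and denominator: v_13(676/9) = 2. Step 2 — apply |x|_p = p^{-v_p(x)} = 13^{-2} = 1/169.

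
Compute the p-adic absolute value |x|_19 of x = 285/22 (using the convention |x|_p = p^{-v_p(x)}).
|285/22|_19 = 1/19

Step 1 — compute v_19(x) by factoring powers of 19 out of the numerator and denominator: v_19(285/22) = 1. Step 2 — apply |x|_p = p^{-v_p(x)} = 19^{-1} = 1/19.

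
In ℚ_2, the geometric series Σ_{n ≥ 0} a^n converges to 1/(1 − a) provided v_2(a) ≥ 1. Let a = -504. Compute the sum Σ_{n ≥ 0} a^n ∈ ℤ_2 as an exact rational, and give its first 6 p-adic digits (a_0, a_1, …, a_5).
Σ a^n = 1/(1 − a) = 1/505;  first 6 digits = (1, 0, 0, 1, 0, 0)

v_2(a) = 3 ≥ 1, so the series converges in ℤ_2 to 1/(1 − a) = 1/(1 − (-504)) = 1/505. Expand this rational in ℤ_2: compute digits iteratively via d_i = x_i mod 2, x_{i+1} = (x_i − d_i)/2. The first 6 digits are (1, 0, 0, 1, 0, 0).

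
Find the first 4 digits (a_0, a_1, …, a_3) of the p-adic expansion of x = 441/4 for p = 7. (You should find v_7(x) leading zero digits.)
(a_0, …, a_3) = (0, 0, 4, 5)

v_7(441/4) = 2, so a_0 = ... = a_1 = 0. Factor out: x = 7^2 · u with u = 9/4 a unit in ℤ_7. Expand u iteratively via a_{v+i} = u_i mod 7, u_{i+1} = (u_i − a_{v+i})/7:
  u_0 = 9/4;  a_2 = 4;  u_1 = (u_0 − 4)/7 = -1/4
  u_1 = -1/4;  a_3 = 5;  u_2 = (u_1 − 5)/7 = -3/4
Digits: (0, 0, 4, 5).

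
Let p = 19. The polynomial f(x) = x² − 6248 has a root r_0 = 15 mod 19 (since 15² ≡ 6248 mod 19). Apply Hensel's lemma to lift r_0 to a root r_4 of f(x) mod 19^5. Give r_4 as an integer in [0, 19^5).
r_4 = 2239944 (mod 2476099)

Hensel's recurrence: r_{i+1} = r_i − f(r_i)·(f′(r_i))^{-1} mod 19^{i+2}, with f′(x) = 2x. Iterate:
  r_0 = 15 (mod 19)
  r_1 = 300 (mod 361)
  r_2 = 3910 (mod 6859)
  r_3 = 24487 (mod 130321)
  r_4 = 2239944 (mod 2476099)
Final: r_4 = 2239944, and one checks f(r_4) ≡ 0 mod 19^5.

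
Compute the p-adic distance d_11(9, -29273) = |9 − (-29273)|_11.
d_11(9, -29273) = 1/14641

Step 1 — x − y = 9 − (-29273) = 29282. Step 2 — v_11(29282) = 4 (factor: 29282 = (11^4 · 2); the sign does not affect v_p). Step 3 — |x − y|_11 = 11^{-4} = 1/14641.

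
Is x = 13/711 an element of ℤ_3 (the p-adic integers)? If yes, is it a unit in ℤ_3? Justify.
x ∉ ℤ_3 (v_3(x) = -2 < 0)

ℤ_3 = {x ∈ ℚ_3 : v_3(x) ≥ 0} and ℤ_3^× = {x ∈ ℤ_3 : v_3(x) = 0}. Here v_3(13/711) = v_3(num) − v_3(den) = -2; compare against these criteria.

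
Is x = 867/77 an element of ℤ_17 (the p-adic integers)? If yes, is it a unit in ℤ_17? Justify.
x ∈ ℤ_17 but not a unit; v_17(x) = 2 > 0

ℤ_17 = {x ∈ ℚ_17 : v_17(x) ≥ 0} and ℤ_17^× = {x ∈ ℤ_17 : v_17(x) = 0}. Here v_17(867/77) = v_17(num) − v_17(den) = 2; compare against these criteria.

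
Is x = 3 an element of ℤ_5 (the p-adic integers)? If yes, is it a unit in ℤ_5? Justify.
x ∈ ℤ_5^× (unit); v_5(x) = 0

ℤ_5 = {x ∈ ℚ_5 : v_5(x) ≥ 0} and ℤ_5^× = {x ∈ ℤ_5 : v_5(x) = 0}. Here v_5(3) = v_5(num) − v_5(den) = 0; compare against these criteria.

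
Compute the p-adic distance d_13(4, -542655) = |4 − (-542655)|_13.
d_13(4, -542655) = 1/28561

Step 1 — x − y = 4 − (-542655) = 542659. Step 2 — v_13(542659) = 4 (factor: 542659 = (13^4 · 19); the sign does not affect v_p). Step 3 — |x − y|_13 = 13^{-4} = 1/28561.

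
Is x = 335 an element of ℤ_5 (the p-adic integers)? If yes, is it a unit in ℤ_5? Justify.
x ∈ ℤ_5 but not a unit; v_5(x) = 1 > 0

ℤ_5 = {x ∈ ℚ_5 : v_5(x) ≥ 0} and ℤ_5^× = {x ∈ ℤ_5 : v_5(x) = 0}. Here v_5(335) = v_5(num) − v_5(den) = 1; compare against these criteria.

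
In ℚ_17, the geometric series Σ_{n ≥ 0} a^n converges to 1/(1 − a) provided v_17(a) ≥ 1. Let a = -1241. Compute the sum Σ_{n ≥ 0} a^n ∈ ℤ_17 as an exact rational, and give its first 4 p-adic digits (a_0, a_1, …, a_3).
Σ a^n = 1/(1 − a) = 1/1242;  first 4 digits = (1, 12, 3, 1)

v_17(a) = 1 ≥ 1, so the series converges in ℤ_17 to 1/(1 − a) = 1/(1 − (-1241)) = 1/1242. Expand this rational in ℤ_17: compute digits iteratively via d_i = x_i mod 17, x_{i+1} = (x_i − d_i)/17. The first 4 digits are (1, 12, 3, 1).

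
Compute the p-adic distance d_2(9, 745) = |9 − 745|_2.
d_2(9, 745) = 1/32

Step 1 — x − y = 9 − 745 = -736. Step 2 — v_2(-736) = 5 (factor: -736 = −(2^5 · 23); the sign does not affect v_p). Step 3 — |x − y|_2 = 2^{-5} = 1/32.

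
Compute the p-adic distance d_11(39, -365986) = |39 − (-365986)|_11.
d_11(39, -365986) = 1/14641

Step 1 — x − y = 39 − (-365986) = 366025. Step 2 — v_11(366025) = 4 (factor: 366025 = (11^4 · 25); the sign does not affect v_p). Step 3 — |x − y|_11 = 11^{-4} = 1/14641.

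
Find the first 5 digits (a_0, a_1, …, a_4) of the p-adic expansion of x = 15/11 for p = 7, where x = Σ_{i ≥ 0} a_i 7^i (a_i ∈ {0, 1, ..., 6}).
(a_0, …, a_4) = (2, 5, 5, 3, 2)

v_7(15/11) = 0 (numerator and denominator both coprime to 7), so x ∈ ℤ_7^×. Compute digits iteratively via a_i = x_i mod 7, x_{i+1} = (x_i − a_i)/7, with x_0 = x:
  x_0 = 15/11;  a_0 = 2;  x_1 = (x_0 − 2)/7 = -1/11
  x_1 = -1/11;  a_1 = 5;  x_2 = (x_1 − 5)/7 = -8/11
  x_2 = -8/11;  a_2 = 5;  x_3 = (x_2 − 5)/7 = -9/11
  x_3 = -9/11;  a_3 = 3;  x_4 = (x_3 − 3)/7 = -6/11
  x_4 = -6/11;  a_4 = 2;  x_5 = (x_4 − 2)/7 = -4/11
Digits: (2, 5, 5, 3, 2).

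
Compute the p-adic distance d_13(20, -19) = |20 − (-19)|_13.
d_13(20, -19) = 1/13

Step 1 — x − y = 20 − (-19) = 39. Step 2 — v_13(39) = 1 (factor: 39 = (13^1 · 3); the sign does not affect v_p). Step 3 — |x − y|_13 = 13^{-1} = 1/13.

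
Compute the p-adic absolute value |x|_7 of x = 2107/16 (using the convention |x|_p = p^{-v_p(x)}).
|2107/16|_7 = 1/49

Step 1 — compute v_7(x) by factoring powers of 7 out of the numerator and denominator: v_7(2107/16) = 2. Step 2 — apply |x|_p = p^{-v_p(x)} = 7^{-2} = 1/49.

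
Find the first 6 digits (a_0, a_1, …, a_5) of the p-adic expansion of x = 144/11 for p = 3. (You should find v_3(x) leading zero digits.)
(a_0, …, a_5) = (0, 0, 2, 2, 2, 1)

v_3(144/11) = 2, so a_0 = ... = a_1 = 0. Factor out: x = 3^2 · u with u = 16/11 a unit in ℤ_3. Expand u iteratively via a_{v+i} = u_i mod 3, u_{i+1} = (u_i − a_{v+i})/3:
  u_0 = 16/11;  a_2 = 2;  u_1 = (u_0 − 2)/3 = -2/11
  u_1 = -2/11;  a_3 = 2;  u_2 = (u_1 − 2)/3 = -8/11
  u_2 = -8/11;  a_4 = 2;  u_3 = (u_2 − 2)/3 = -10/11
  u_3 = -10/11;  a_5 = 1;  u_4 = (u_3 − 1)/3 = -7/11
Digits: (0, 0, 2, 2, 2, 1).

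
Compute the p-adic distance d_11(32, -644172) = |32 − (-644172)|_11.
d_11(32, -644172) = 1/161051

Step 1 — x − y = 32 − (-644172) = 644204. Step 2 — v_11(644204) = 5 (factor: 644204 = (11^5 · 4); the sign does not affect v_p). Step 3 — |x − y|_11 = 11^{-5} = 1/161051.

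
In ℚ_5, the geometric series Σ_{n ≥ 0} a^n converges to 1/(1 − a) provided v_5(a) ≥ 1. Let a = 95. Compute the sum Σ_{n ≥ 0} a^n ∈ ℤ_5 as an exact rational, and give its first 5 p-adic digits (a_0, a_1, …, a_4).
Σ a^n = 1/(1 − a) = -1/94;  first 5 digits = (1, 4, 4, 1, 2)

v_5(a) = 1 ≥ 1, so the series converges in ℤ_5 to 1/(1 − a) = 1/(1 − 95) = -1/94. Expand this rational in ℤ_5: compute digits iteratively via d_i = x_i mod 5, x_{i+1} = (x_i − d_i)/5. The first 5 digits are (1, 4, 4, 1, 2).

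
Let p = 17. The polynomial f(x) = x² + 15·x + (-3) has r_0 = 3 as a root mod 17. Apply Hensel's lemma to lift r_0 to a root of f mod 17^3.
r_2 = 2230 (mod 4913)

Hensel: r_{i+1} = r_i − f(r_i)·(f′(r_i))^{-1} mod 17^{i+2}, f′(x) = 2x + 15. Iterate:
  r_0 = 3 (mod 17)
  r_1 = 207 (mod 289)
  r_2 = 2230 (mod 4913)
Final: r = 2230 satisfies f(r) ≡ 0 mod 17^3.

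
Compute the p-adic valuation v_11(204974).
v_11(204974) = 4

v_11(n) is the largest exponent k such that 11^k divides n. Factor out: 204974 = 11^4 · 14. (Sign doesn't affect v_p.) So v_11(204974) = 4.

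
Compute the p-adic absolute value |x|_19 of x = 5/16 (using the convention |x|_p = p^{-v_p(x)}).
|5/16|_19 = 1

Step 1 — compute v_19(x) by factoring powers of 19 out of the numerator and denominator: v_19(5/16) = 0. Step 2 — apply |x|_p = p^{-v_p(x)} = 19^{0} = 1.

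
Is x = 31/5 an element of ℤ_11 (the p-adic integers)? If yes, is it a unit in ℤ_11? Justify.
x ∈ ℤ_11^× (unit); v_11(x) = 0

ℤ_11 = {x ∈ ℚ_11 : v_11(x) ≥ 0} and ℤ_11^× = {x ∈ ℤ_11 : v_11(x) = 0}. Here v_11(31/5) = v_11(num) − v_11(den) = 0; compare against these criteria.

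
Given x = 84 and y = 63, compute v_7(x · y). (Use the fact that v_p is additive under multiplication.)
v_7(5292) = 2

v_p(x) = 1 (factor: 84 = 7^1 · 12); v_p(y) = 1 (factor: 63 = 7^1 · 9). Additivity: v_p(xy) = v_p(x) + v_p(y) = 1 + 1 = 2. (Direct check: xy = 5292 = 7^2 · (108).)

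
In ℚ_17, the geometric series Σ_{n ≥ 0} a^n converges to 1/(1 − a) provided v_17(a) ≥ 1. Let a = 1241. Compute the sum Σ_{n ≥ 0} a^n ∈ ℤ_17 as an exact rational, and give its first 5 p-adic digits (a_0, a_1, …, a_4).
Σ a^n = 1/(1 − a) = -1/1240;  first 5 digits = (1, 5, 12, 13, 15)

v_17(a) = 1 ≥ 1, so the series converges in ℤ_17 to 1/(1 − a) = 1/(1 − 1241) = -1/1240. Expand this rational in ℤ_17: compute digits iteratively via d_i = x_i mod 17, x_{i+1} = (x_i − d_i)/17. The first 5 digits are (1, 5, 12, 13, 15).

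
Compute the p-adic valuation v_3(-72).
v_3(-72) = 2

v_3(n) is the largest exponent k such that 3^k divides n. Factor out: -72 = -3^2 · 8. (Sign doesn't affect v_p.) So v_3(-72) = 2.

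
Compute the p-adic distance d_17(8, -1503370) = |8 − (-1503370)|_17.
d_17(8, -1503370) = 1/83521

Step 1 — x − y = 8 − (-1503370) = 1503378. Step 2 — v_17(1503378) = 4 (factor: 1503378 = (17^4 · 18); the sign does not affect v_p). Step 3 — |x − y|_17 = 17^{-4} = 1/83521.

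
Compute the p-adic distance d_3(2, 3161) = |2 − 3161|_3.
d_3(2, 3161) = 1/243

Step 1 — x − y = 2 − 3161 = -3159. Step 2 — v_3(-3159) = 5 (factor: -3159 = −(3^5 · 13); the sign does not affect v_p). Step 3 — |x − y|_3 = 3^{-5} = 1/243.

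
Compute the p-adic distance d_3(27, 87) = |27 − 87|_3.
d_3(27, 87) = 1/3

Step 1 — x − y = 27 − 87 = -60. Step 2 — v_3(-60) = 1 (factor: -60 = −(3^1 · 20); the sign does not affect v_p). Step 3 — |x − y|_3 = 3^{-1} = 1/3.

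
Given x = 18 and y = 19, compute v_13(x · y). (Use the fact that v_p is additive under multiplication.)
v_13(342) = 0

v_p(x) = 0 (factor: 18 = 13^0 · 18); v_p(y) = 0 (factor: 19 = 13^0 · 19). Additivity: v_p(xy) = v_p(x) + v_p(y) = 0 + 0 = 0. (Direct check: xy = 342 = 13^0 · (342).)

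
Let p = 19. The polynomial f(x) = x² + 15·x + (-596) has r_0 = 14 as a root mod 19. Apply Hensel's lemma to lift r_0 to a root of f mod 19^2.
r_1 = 52 (mod 361)

Hensel: r_{i+1} = r_i − f(r_i)·(f′(r_i))^{-1} mod 19^{i+2}, f′(x) = 2x + 15. Iterate:
  r_0 = 14 (mod 19)
  r_1 = 52 (mod 361)
Final: r = 52 satisfies f(r) ≡ 0 mod 19^2.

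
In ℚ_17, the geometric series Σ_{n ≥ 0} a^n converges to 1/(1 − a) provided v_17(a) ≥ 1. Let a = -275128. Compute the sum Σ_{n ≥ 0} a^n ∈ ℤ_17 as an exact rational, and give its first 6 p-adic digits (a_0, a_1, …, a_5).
Σ a^n = 1/(1 − a) = 1/275129;  first 6 digits = (1, 0, 0, 12, 13, 16)

v_17(a) = 3 ≥ 1, so the series converges in ℤ_17 to 1/(1 − a) = 1/(1 − (-275128)) = 1/275129. Expand this rational in ℤ_17: compute digits iteratively via d_i = x_i mod 17, x_{i+1} = (x_i − d_i)/17. The first 6 digits are (1, 0, 0, 12, 13, 16).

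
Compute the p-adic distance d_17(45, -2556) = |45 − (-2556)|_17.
d_17(45, -2556) = 1/289

Step 1 — x − y = 45 − (-2556) = 2601. Step 2 — v_17(2601) = 2 (factor: 2601 = (17^2 · 9); the sign does not affect v_p). Step 3 — |x − y|_17 = 17^{-2} = 1/289.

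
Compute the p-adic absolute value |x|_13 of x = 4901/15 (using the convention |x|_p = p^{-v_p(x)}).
|4901/15|_13 = 1/169

Step 1 — compute v_13(x) by factoring powers of 13 out of the numerator and denominator: v_13(4901/15) = 2. Step 2 — apply |x|_p = p^{-v_p(x)} = 13^{-2} = 1/169.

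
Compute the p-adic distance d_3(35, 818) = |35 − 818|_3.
d_3(35, 818) = 1/27

Step 1 — x − y = 35 − 818 = -783. Step 2 — v_3(-783) = 3 (factor: -783 = −(3^3 · 29); the sign does not affect v_p). Step 3 — |x − y|_3 = 3^{-3} = 1/27.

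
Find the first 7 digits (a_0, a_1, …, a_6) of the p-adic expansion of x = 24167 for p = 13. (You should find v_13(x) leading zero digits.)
(a_0, …, a_6) = (0, 0, 0, 11, 0, 0, 0)

v_13(24167) = 3, so a_0 = ... = a_2 = 0. Factor out: x = 13^3 · u with u = 11 a unit in ℤ_13. Expand u iteratively via a_{v+i} = u_i mod 13, u_{i+1} = (u_i − a_{v+i})/13:
  u_0 = 11;  a_3 = 11;  u_1 = (u_0 − 11)/13 = 0
  u_1 = 0;  a_4 = 0;  u_2 = (u_1 − 0)/13 = 0
  u_2 = 0;  a_5 = 0;  u_3 = (u_2 − 0)/13 = 0
  u_3 = 0;  a_6 = 0;  u_4 = (u_3 − 0)/13 = 0
Digits: (0, 0, 0, 11, 0, 0, 0).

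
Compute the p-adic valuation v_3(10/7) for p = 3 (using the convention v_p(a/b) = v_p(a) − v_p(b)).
v_3(10/7) = 0

Factor powers of 3 from the numerator and denominator of the reduced fraction: 10 = 3^0 · 10 and 7 = 3^0 · 7. Apply v_p(a/b) = v_p(a) − v_p(b): v_3(10/7) = 0 − 0 = 0.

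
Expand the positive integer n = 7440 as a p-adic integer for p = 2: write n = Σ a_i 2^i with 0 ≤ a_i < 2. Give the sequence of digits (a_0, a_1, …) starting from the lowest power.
(a_0, a_1, …) = (0, 0, 0, 0, 1, 0, 0, 0, 1, 0, 1, 1, 1)

Repeated division by 2 gives the digits low-to-high: 7440 = 1·2^4 + 1·2^8 + 1·2^10 + 1·2^11 + 1·2^12. Digit sequence: (0, 0, 0, 0, 1, 0, 0, 0, 1, 0, 1, 1, 1).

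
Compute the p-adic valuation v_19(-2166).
v_19(-2166) = 2

v_19(n) is the largest exponent k such that 19^k divides n. Factor out: -2166 = -19^2 · 6. (Sign doesn't affect v_p.) So v_19(-2166) = 2.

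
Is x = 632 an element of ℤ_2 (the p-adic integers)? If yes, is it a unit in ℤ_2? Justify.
x ∈ ℤ_2 but not a unit; v_2(x) = 3 > 0

ℤ_2 = {x ∈ ℚ_2 : v_2(x) ≥ 0} and ℤ_2^× = {x ∈ ℤ_2 : v_2(x) = 0}. Here v_2(632) = v_2(num) − v_2(den) = 3; compare against these criteria.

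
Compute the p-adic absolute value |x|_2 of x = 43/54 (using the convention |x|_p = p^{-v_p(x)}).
|43/54|_2 = 2

Step 1 — compute v_2(x) by factoring powers of 2 out of the numerator and denominator: v_2(43/54) = -1. Step 2 — apply |x|_p = p^{-v_p(x)} = 2^{1} = 2.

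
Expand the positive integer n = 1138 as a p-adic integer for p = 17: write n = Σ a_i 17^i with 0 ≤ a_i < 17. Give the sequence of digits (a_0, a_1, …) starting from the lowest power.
(a_0, a_1, …) = (16, 15, 3)

Repeated division by 17 gives the digits low-to-high: 1138 = 16 + 15·17^1 + 3·17^2. Digit sequence: (16, 15, 3).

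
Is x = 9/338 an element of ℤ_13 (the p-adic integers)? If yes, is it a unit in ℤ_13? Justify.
x ∉ ℤ_13 (v_13(x) = -2 < 0)

ℤ_13 = {x ∈ ℚ_13 : v_13(x) ≥ 0} and ℤ_13^× = {x ∈ ℤ_13 : v_13(x) = 0}. Here v_13(9/338) = v_13(num) − v_13(den) = -2; compare against these criteria.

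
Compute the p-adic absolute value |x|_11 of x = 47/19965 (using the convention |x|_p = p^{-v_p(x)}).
|47/19965|_11 = 1331

Step 1 — compute v_11(x) by factoring powers of 11 out of the numerator and denominator: v_11(47/19965) = -3. Step 2 — apply |x|_p = p^{-v_p(x)} = 11^{3} = 1331.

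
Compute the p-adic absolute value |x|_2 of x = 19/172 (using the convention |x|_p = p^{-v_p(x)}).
|19/172|_2 = 4

Step 1 — compute v_2(x) by factoring powers of 2 out of the numerator and denominator: v_2(19/172) = -2. Step 2 — apply |x|_p = p^{-v_p(x)} = 2^{2} = 4.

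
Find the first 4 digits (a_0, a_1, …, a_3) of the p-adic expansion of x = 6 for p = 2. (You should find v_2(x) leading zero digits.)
(a_0, …, a_3) = (0, 1, 1, 0)

v_2(6) = 1, so a_0 = ... = a_0 = 0. Factor out: x = 2^1 · u with u = 3 a unit in ℤ_2. Expand u iteratively via a_{v+i} = u_i mod 2, u_{i+1} = (u_i − a_{v+i})/2:
  u_0 = 3;  a_1 = 1;  u_1 = (u_0 − 1)/2 = 1
  u_1 = 1;  a_2 = 1;  u_2 = (u_1 − 1)/2 = 0
  u_2 = 0;  a_3 = 0;  u_3 = (u_2 − 0)/2 = 0
Digits: (0, 1, 1, 0).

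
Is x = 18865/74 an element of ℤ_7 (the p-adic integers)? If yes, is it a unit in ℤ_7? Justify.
x ∈ ℤ_7 but not a unit; v_7(x) = 3 > 0

ℤ_7 = {x ∈ ℚ_7 : v_7(x) ≥ 0} and ℤ_7^× = {x ∈ ℤ_7 : v_7(x) = 0}. Here v_7(18865/74) = v_7(num) − v_7(den) = 3; compare against these criteria.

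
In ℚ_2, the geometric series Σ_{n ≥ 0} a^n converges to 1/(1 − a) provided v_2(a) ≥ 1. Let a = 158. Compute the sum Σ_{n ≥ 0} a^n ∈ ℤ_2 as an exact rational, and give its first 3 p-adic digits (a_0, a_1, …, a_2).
Σ a^n = 1/(1 − a) = -1/157;  first 3 digits = (1, 1, 0)

v_2(a) = 1 ≥ 1, so the series converges in ℤ_2 to 1/(1 − a) = 1/(1 − 158) = -1/157. Expand this rational in ℤ_2: compute digits iteratively via d_i = x_i mod 2, x_{i+1} = (x_i − d_i)/2. The first 3 digits are (1, 1, 0).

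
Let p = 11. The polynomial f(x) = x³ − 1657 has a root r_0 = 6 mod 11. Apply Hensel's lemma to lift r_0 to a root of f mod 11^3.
r_2 = 193 (mod 1331)

Hensel: r_{i+1} = r_i − f(r_i)/f′(r_i) mod 11^{i+2}, where f′(x) = 3x². Iterate:
  r_0 = 6 (mod 11)
  r_1 = 72 (mod 121)
  r_2 = 193 (mod 1331)
Final: r = 193 with f(r) ≡ 0 mod 11^3.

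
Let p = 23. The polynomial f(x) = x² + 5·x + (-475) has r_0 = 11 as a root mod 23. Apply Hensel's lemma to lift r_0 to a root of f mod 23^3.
r_2 = 3392 (mod 12167)

Hensel: r_{i+1} = r_i − f(r_i)·(f′(r_i))^{-1} mod 23^{i+2}, f′(x) = 2x + 5. Iterate:
  r_0 = 11 (mod 23)
  r_1 = 218 (mod 529)
  r_2 = 3392 (mod 12167)
Final: r = 3392 satisfies f(r) ≡ 0 mod 23^3.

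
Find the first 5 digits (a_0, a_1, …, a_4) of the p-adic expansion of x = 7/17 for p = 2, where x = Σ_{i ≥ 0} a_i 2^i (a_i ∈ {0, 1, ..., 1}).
(a_0, …, a_4) = (1, 1, 1, 0, 1)

v_2(7/17) = 0 (numerator and denominator both coprime to 2), so x ∈ ℤ_2^×. Compute digits iteratively via a_i = x_i mod 2, x_{i+1} = (x_i − a_i)/2, with x_0 = x:
  x_0 = 7/17;  a_0 = 1;  x_1 = (x_0 − 1)/2 = -5/17
  x_1 = -5/17;  a_1 = 1;  x_2 = (x_1 − 1)/2 = -11/17
  x_2 = -11/17;  a_2 = 1;  x_3 = (x_2 − 1)/2 = -14/17
  x_3 = -14/17;  a_3 = 0;  x_4 = (x_3 − 0)/2 = -7/17
  x_4 = -7/17;  a_4 = 1;  x_5 = (x_4 − 1)/2 = -12/17
Digits: (1, 1, 1, 0, 1).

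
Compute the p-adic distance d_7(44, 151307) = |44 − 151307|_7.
d_7(44, 151307) = 1/16807

Step 1 — x − y = 44 − 151307 = -151263. Step 2 — v_7(-151263) = 5 (factor: -151263 = −(7^5 · 9); the sign does not affect v_p). Step 3 — |x − y|_7 = 7^{-5} = 1/16807.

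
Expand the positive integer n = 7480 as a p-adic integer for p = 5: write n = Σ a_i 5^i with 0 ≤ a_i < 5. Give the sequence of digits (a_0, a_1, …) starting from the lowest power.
(a_0, a_1, …) = (0, 1, 4, 4, 1, 2)

Repeated division by 5 gives the digits low-to-high: 7480 = 1·5^1 + 4·5^2 + 4·5^3 + 1·5^4 + 2·5^5. Digit sequence: (0, 1, 4, 4, 1, 2).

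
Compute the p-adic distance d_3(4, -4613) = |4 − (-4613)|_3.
d_3(4, -4613) = 1/243

Step 1 — x − y = 4 − (-4613) = 4617. Step 2 — v_3(4617) = 5 (factor: 4617 = (3^5 · 19); the sign does not affect v_p). Step 3 — |x − y|_3 = 3^{-5} = 1/243.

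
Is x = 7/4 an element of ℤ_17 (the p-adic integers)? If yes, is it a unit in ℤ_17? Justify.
x ∈ ℤ_17^× (unit); v_17(x) = 0

ℤ_17 = {x ∈ ℚ_17 : v_17(x) ≥ 0} and ℤ_17^× = {x ∈ ℤ_17 : v_17(x) = 0}. Here v_17(7/4) = v_17(num) − v_17(den) = 0; compare against these criteria.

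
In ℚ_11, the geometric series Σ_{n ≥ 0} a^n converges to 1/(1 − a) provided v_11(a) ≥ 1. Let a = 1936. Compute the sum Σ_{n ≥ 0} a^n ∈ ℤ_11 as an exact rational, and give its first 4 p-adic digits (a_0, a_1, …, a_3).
Σ a^n = 1/(1 − a) = -1/1935;  first 4 digits = (1, 0, 5, 1)

v_11(a) = 2 ≥ 1, so the series converges in ℤ_11 to 1/(1 − a) = 1/(1 − 1936) = -1/1935. Expand this rational in ℤ_11: compute digits iteratively via d_i = x_i mod 11, x_{i+1} = (x_i − d_i)/11. The first 4 digits are (1, 0, 5, 1).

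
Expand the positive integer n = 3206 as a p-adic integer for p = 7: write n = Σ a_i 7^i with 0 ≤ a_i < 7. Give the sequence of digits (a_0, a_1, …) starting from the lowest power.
(a_0, a_1, …) = (0, 3, 2, 2, 1)

Repeated division by 7 gives the digits low-to-high: 3206 = 3·7^1 + 2·7^2 + 2·7^3 + 1·7^4. Digit sequence: (0, 3, 2, 2, 1).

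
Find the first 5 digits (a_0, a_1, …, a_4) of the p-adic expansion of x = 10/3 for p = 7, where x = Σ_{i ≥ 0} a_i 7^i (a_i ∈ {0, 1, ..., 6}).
(a_0, …, a_4) = (1, 5, 4, 4, 4)

v_7(10/3) = 0 (numerator and denominator both coprime to 7), so x ∈ ℤ_7^×. Compute digits iteratively via a_i = x_i mod 7, x_{i+1} = (x_i − a_i)/7, with x_0 = x:
  x_0 = 10/3;  a_0 = 1;  x_1 = (x_0 − 1)/7 = 1/3
  x_1 = 1/3;  a_1 = 5;  x_2 = (x_1 − 5)/7 = -2/3
  x_2 = -2/3;  a_2 = 4;  x_3 = (x_2 − 4)/7 = -2/3
  x_3 = -2/3;  a_3 = 4;  x_4 = (x_3 − 4)/7 = -2/3
  x_4 = -2/3;  a_4 = 4;  x_5 = (x_4 − 4)/7 = -2/3
Digits: (1, 5, 4, 4, 4).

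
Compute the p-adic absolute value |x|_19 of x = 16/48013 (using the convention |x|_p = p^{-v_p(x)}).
|16/48013|_19 = 6859

Step 1 — compute v_19(x) by factoring powers of 19 out of the numerator and denominator: v_19(16/48013) = -3. Step 2 — apply |x|_p = p^{-v_p(x)} = 19^{3} = 6859.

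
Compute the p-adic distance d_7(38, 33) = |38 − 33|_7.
d_7(38, 33) = 1

Step 1 — x − y = 38 − 33 = 5. Step 2 — v_7(5) = 0 (factor: 5 = (7^0 · 5); the sign does not affect v_p). Step 3 — |x − y|_7 = 7^{0} = 1.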